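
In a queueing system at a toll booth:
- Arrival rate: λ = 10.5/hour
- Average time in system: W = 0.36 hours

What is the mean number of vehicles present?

Little's Law: L = λW
L = 10.5 × 0.36 = 3.7800 vehicles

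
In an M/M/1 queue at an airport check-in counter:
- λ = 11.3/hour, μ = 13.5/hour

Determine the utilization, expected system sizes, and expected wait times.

Step 1: ρ = λ/μ = 11.3/13.5 = 0.8370
Step 2: L = λ/(μ-λ) = 11.3/2.20 = 5.1364
Step 3: Lq = λ²/(μ(μ-λ)) = 127.69/(13.5×2.20) = 4.2993
Step 4: W = 1/(μ-λ) = 1/2.20 = 0.45455
Step 5: Wq = λ/(μ(μ-λ)) = 11.3/(13.5×2.20) = 0.3805
Step 6: P(0) = 1-ρ = 0.1630
Verify: L = λW = 11.3×0.45455 = 5.1364 ✔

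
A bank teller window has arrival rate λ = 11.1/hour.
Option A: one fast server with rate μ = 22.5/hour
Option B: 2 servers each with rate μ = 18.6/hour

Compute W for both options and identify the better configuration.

Option A: single server μ = 22.5 (M/M/1)
  ρ_A = 11.1/22.5 = 0.4933
  W_A = 1/(μ-λ) = 1/(22.5-11.1) = 1/11.40 = 0.08772

Option B: 2 servers μ = 18.6 (M/M/2)
  ρ_B = λ/(cμ) = 11.1/(2×18.6) = 0.2984
  Offered load a = λ/μ = cρ = 11.1/18.6 = 0.5968
  P₀ = [ Σₙ₌₀^1 aⁿ/n! + a^2/(2!(1-ρ)) ]⁻¹
  Σ = a^0/0! + a^1/1! = 1.0000 + 0.5968 = 1.5968
  a^2/(2!(1-ρ)) = 0.3561/(2 × 0.7016) = 0.2538
  P₀ = 1/(1.5968 + 0.2538) = 0.5404
  Lq = P₀·a^2·ρ / (2!(1-ρ)²) = 0.54037 × 0.35614 × 0.29839 / (2 × 0.49226) = 0.05833
  Wq_B = Lq/λ = 0.05833/11.1 = 0.005255
  W_B = Wq_B + 1/μ = 0.005255 + 0.05376 = 0.05902

Since W_B = 0.05902 < W_A = 0.08772, Option B (multiple servers) has the shorter time in system.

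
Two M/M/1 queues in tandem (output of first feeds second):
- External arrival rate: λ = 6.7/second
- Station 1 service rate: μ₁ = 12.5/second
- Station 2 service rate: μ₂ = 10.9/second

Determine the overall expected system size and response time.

By Jackson's theorem, each station behaves as independent M/M/1.
Station 1: ρ₁ = 6.7/12.5 = 0.5360, L₁ = ρ₁/(1-ρ₁) = λ/(μ₁-λ) = 6.7/5.80 = 1.1552
Station 2: ρ₂ = 6.7/10.9 = 0.6147, L₂ = ρ₂/(1-ρ₂) = λ/(μ₂-λ) = 6.7/4.20 = 1.5952
Total: L = L₁ + L₂ = 1.1552 + 1.5952 = 2.7504
W = L/λ = 2.7504/6.7 = 0.4105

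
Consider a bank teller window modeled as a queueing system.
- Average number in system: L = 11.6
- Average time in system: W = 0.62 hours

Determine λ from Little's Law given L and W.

Little's Law: L = λW, so λ = L/W
λ = 11.6/0.62 = 18.7097 transactions/hour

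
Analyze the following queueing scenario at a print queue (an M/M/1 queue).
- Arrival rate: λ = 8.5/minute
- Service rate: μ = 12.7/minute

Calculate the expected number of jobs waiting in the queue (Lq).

ρ = λ/μ = 8.5/12.7 = 0.6693
For M/M/1: Lq = λ²/(μ(μ-λ))
Lq = 72.25/(12.7 × 4.20)
Lq = 1.3545 jobs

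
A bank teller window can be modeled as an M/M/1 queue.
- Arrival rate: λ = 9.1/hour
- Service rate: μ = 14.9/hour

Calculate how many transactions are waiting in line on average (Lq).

ρ = λ/μ = 9.1/14.9 = 0.6107
For M/M/1: Lq = λ²/(μ(μ-λ))
Lq = 82.81/(14.9 × 5.80)
Lq = 0.9582 transactions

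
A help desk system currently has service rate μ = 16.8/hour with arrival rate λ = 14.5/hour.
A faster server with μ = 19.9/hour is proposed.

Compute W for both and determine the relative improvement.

System 1: ρ₁ = 14.5/16.8 = 0.8631, W₁ = 1/(16.8-14.5) = 0.4348
System 2: ρ₂ = 14.5/19.9 = 0.7286, W₂ = 1/(19.9-14.5) = 0.1852
Improvement: (W₁-W₂)/W₁ = (0.4348-0.1852)/0.4348 = 57.41%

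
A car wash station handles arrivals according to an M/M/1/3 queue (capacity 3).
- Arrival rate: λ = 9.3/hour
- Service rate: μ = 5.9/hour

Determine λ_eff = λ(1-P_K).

ρ = λ/μ = 9.3/5.9 = 1.5763
P₀ = (1-ρ)/(1-ρ^(K+1)) = (1-1.5763)/(1-1.5763^4) = -0.5763/-5.1738 = 0.1114
P_K = P₀×ρ^K = 0.1114 × 1.5763^3 = 0.1114 × 3.9167 = 0.4363
λ_eff = λ(1-P_K) = 9.3 × (1 - 0.43626) = 9.3 × 0.56374 = 5.2428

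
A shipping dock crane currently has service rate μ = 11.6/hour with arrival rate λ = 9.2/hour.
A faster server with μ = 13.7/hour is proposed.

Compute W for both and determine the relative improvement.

System 1: ρ₁ = 9.2/11.6 = 0.7931, W₁ = 1/(11.6-9.2) = 0.41667
System 2: ρ₂ = 9.2/13.7 = 0.6715, W₂ = 1/(13.7-9.2) = 0.22222
Improvement: (W₁-W₂)/W₁ = (0.41667-0.22222)/0.41667 = 46.67%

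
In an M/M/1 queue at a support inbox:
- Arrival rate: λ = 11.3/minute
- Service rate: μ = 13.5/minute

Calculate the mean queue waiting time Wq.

First, compute utilization: ρ = λ/μ = 11.3/13.5 = 0.8370
For M/M/1: Wq = λ/(μ(μ-λ))
Wq = 11.3/(13.5 × (13.5-11.3))
Wq = 11.3/(13.5 × 2.20)
Wq = 0.3805 minutes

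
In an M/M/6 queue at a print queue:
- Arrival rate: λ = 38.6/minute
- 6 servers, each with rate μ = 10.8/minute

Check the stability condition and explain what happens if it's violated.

Stability requires ρ = λ/(cμ) < 1
ρ = 38.6/(6 × 10.8) = 38.6/64.80 = 0.5957
Since 0.5957 < 1, the system is STABLE.
The servers are busy 59.57% of the time.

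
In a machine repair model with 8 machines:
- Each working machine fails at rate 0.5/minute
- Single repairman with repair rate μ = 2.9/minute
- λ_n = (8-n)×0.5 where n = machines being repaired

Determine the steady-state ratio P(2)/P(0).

P(2)/P(0) = ∏_{i=0}^{2-1} λ_i/μ_{i+1}
= (8-0)×0.5/2.9 × (8-1)×0.5/2.9
= 1.6647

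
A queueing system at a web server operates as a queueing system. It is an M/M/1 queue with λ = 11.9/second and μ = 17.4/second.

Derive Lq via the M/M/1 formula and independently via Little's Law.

Method 1 (direct): Lq = λ²/(μ(μ-λ)) = 141.61/(17.4 × 5.50) = 1.4797

Method 2 (Little's Law):
W = 1/(μ-λ) = 1/5.50 = 0.181818
Wq = W - 1/μ = 0.181818 - 0.0574713 = 0.124347
Lq = λWq = 11.9 × 0.124347 = 1.4797 ✔ (matches Method 1)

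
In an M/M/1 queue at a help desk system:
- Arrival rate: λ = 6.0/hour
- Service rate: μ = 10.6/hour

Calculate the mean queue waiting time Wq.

First, compute utilization: ρ = λ/μ = 6.0/10.6 = 0.5660
For M/M/1: Wq = λ/(μ(μ-λ))
Wq = 6.0/(10.6 × (10.6-6.0))
Wq = 6.0/(10.6 × 4.60)
Wq = 0.1231 hours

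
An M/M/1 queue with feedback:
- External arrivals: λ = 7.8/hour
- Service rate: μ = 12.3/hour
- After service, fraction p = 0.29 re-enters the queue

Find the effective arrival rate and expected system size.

Effective arrival rate: λ_eff = λ/(1-p) = 7.8/(1-0.29) = 7.8/0.71 = 10.98592
ρ = λ_eff/μ = 10.98592/12.3 = 0.893164
L = ρ/(1-ρ) = 0.893164/(1-0.893164) = 8.3601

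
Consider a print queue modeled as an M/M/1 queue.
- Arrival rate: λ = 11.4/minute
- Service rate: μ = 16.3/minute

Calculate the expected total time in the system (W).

First, compute utilization: ρ = λ/μ = 11.4/16.3 = 0.6994
For M/M/1: W = 1/(μ-λ)
W = 1/(16.3-11.4) = 1/4.90
W = 0.2041 minutes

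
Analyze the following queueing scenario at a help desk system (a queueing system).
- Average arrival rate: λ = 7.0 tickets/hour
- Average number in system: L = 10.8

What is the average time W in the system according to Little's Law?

Little's Law: L = λW, so W = L/λ
W = 10.8/7.0 = 1.5429 hours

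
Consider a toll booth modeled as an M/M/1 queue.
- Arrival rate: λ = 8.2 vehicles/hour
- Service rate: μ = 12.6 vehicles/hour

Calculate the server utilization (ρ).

Server utilization: ρ = λ/μ
ρ = 8.2/12.6 = 0.6508
The server is busy 65.08% of the time.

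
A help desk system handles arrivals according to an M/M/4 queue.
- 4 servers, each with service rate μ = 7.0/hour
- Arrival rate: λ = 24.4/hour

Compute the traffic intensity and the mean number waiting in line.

Traffic intensity: ρ = λ/(cμ) = 24.4/(4×7.0) = 0.8714
Since ρ = 0.8714 < 1, system is stable.
Offered load a = λ/μ = cρ = 24.4/7.0 = 3.4857
P₀ = [ Σₙ₌₀^3 aⁿ/n! + a^4/(4!(1-ρ)) ]⁻¹
Σ = a^0/0! + a^1/1! + a^2/2! + a^3/3! = 1.0000 + 3.4857 + 6.0751 + 7.0587 = 17.6195
a^4/(4!(1-ρ)) = 147.62746/(24 × 0.12857143) = 47.8422
P₀ = 1/(17.6195 + 47.8422) = 0.01528
Lq = P₀·a^4·ρ / (4!(1-ρ)²) = 0.0152761 × 147.6275 × 0.871429 / (24 × 0.0165306) = 4.9535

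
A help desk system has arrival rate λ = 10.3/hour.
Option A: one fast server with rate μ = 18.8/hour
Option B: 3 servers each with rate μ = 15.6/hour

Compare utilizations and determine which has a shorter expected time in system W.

Option A: single server μ = 18.8 (M/M/1)
  ρ_A = 10.3/18.8 = 0.5479
  W_A = 1/(μ-λ) = 1/(18.8-10.3) = 1/8.50 = 0.1176

Option B: 3 servers μ = 15.6 (M/M/3)
  ρ_B = λ/(cμ) = 10.3/(3×15.6) = 0.2201
  Offered load a = λ/μ = cρ = 10.3/15.6 = 0.6603
  P₀ = [ Σₙ₌₀^2 aⁿ/n! + a^3/(3!(1-ρ)) ]⁻¹
  Σ = a^0/0! + a^1/1! + a^2/2! = 1.0000 + 0.66026 + 0.21797 = 1.8782
  a^3/(3!(1-ρ)) = 0.28783/(6 × 0.77991) = 0.06151
  P₀ = 1/(1.8782 + 0.06151) = 0.5155
  Lq = P₀·a^3·ρ / (3!(1-ρ)²) = 0.51553 × 0.28783 × 0.22009 / (6 × 0.60827) = 0.008948
  Wq_B = Lq/λ = 0.0089483/10.3 = 0.0008688
  W_B = Wq_B + 1/μ = 0.0008688 + 0.06410 = 0.06497

Since W_B = 0.06497 < W_A = 0.1176, Option B (multiple servers) has the shorter time in system.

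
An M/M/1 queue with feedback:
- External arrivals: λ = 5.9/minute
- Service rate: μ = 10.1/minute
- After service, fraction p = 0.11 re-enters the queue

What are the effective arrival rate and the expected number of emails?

Effective arrival rate: λ_eff = λ/(1-p) = 5.9/(1-0.11) = 5.9/0.89 = 6.6292
ρ = λ_eff/μ = 6.6292/10.1 = 0.65636
L = ρ/(1-ρ) = 0.65636/(1-0.65636) = 1.9100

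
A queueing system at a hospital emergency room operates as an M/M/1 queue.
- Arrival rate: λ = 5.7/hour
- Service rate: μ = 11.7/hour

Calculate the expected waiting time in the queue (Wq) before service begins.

First, compute utilization: ρ = λ/μ = 5.7/11.7 = 0.4872
For M/M/1: Wq = λ/(μ(μ-λ))
Wq = 5.7/(11.7 × (11.7-5.7))
Wq = 5.7/(11.7 × 6.00)
Wq = 0.08120 hours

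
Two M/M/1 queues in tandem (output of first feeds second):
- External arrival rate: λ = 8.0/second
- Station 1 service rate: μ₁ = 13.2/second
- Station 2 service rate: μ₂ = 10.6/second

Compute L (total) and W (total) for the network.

By Jackson's theorem, each station behaves as independent M/M/1.
Station 1: ρ₁ = 8.0/13.2 = 0.6061, L₁ = ρ₁/(1-ρ₁) = λ/(μ₁-λ) = 8.0/5.20 = 1.5385
Station 2: ρ₂ = 8.0/10.6 = 0.7547, L₂ = ρ₂/(1-ρ₂) = λ/(μ₂-λ) = 8.0/2.60 = 3.0769
Total: L = L₁ + L₂ = 1.5385 + 3.0769 = 4.6154
W = L/λ = 4.6154/8.0 = 0.5769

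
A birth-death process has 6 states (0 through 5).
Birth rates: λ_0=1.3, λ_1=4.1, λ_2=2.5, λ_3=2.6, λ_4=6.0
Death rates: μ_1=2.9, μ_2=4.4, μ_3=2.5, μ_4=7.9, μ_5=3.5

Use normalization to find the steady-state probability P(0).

Ratios P(n)/P(0) = (λ₀···λₙ₋₁)/(μ₁···μₙ):
P(1)/P(0) = (1.3)/(2.9) = 0.44828
P(2)/P(0) = (1.3×4.1)/(2.9×4.4) = 0.41771
P(3)/P(0) = (1.3×4.1×2.5)/(2.9×4.4×2.5) = 0.41771
P(4)/P(0) = (1.3×4.1×2.5×2.6)/(2.9×4.4×2.5×7.9) = 0.13747
P(5)/P(0) = (1.3×4.1×2.5×2.6×6.0)/(2.9×4.4×2.5×7.9×3.5) = 0.23567

Normalization: ∑ P(n) = 1
P(0) × (1.0000 + 0.44828 + 0.41771 + 0.41771 + 0.13747 + 0.23567) = 1
P(0) × 2.6568 = 1
P(0) = 1/2.6568 = 0.3764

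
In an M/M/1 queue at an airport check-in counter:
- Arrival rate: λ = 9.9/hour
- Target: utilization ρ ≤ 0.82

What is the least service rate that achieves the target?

ρ = λ/μ, so μ = λ/ρ
μ ≥ 9.9/0.82 = 12.0732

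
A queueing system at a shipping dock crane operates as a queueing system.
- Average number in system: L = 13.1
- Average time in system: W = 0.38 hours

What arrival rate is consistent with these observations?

Little's Law: L = λW, so λ = L/W
λ = 13.1/0.38 = 34.4737 containers/hour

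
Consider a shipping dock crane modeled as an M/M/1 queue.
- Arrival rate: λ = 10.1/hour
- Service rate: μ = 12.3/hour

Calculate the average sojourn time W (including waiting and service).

First, compute utilization: ρ = λ/μ = 10.1/12.3 = 0.8211
For M/M/1: W = 1/(μ-λ)
W = 1/(12.3-10.1) = 1/2.20
W = 0.4545 hours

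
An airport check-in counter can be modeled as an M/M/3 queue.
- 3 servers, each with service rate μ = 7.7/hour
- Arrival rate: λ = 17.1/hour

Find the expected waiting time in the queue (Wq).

Traffic intensity: ρ = λ/(cμ) = 17.1/(3×7.7) = 0.7403
Since ρ = 0.7403 < 1, system is stable.
Offered load a = λ/μ = cρ = 17.1/7.7 = 2.2208
P₀ = [ Σₙ₌₀^2 aⁿ/n! + a^3/(3!(1-ρ)) ]⁻¹
Σ = a^0/0! + a^1/1! + a^2/2! = 1.0000 + 2.2208 + 2.4659 = 5.6867
a^3/(3!(1-ρ)) = 10.9526/(6 × 0.25974) = 7.0279
P₀ = 1/(5.6867 + 7.0279) = 0.07865
Lq = P₀·a^3·ρ / (3!(1-ρ)²) = 0.07865 × 10.9526 × 0.7403 / (6 × 0.06747) = 1.5753
Wq = Lq/λ = 1.5753/17.1 = 0.09212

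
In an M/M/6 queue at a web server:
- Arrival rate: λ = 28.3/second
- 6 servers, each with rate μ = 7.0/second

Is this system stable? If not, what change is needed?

Stability requires ρ = λ/(cμ) < 1
ρ = 28.3/(6 × 7.0) = 28.3/42.00 = 0.6738
Since 0.6738 < 1, the system is STABLE.
The servers are busy 67.38% of the time.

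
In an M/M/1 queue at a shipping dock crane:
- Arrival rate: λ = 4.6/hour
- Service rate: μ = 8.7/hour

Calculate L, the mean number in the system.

ρ = λ/μ = 4.6/8.7 = 0.5287
For M/M/1: L = λ/(μ-λ)
L = 4.6/(8.7-4.6) = 4.6/4.10
L = 1.1220 containers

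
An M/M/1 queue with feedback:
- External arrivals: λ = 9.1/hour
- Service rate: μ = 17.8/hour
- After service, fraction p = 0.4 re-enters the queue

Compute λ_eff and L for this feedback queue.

Effective arrival rate: λ_eff = λ/(1-p) = 9.1/(1-0.4) = 9.1/0.60 = 15.1667
ρ = λ_eff/μ = 15.1667/17.8 = 0.85206
L = ρ/(1-ρ) = 0.85206/(1-0.85206) = 5.7595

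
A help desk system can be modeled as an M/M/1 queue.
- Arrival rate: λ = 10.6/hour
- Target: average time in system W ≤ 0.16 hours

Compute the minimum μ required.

For M/M/1: W = 1/(μ-λ)
Need W ≤ 0.16, so 1/(μ-λ) ≤ 0.16
μ - λ ≥ 1/0.16 = 6.2500
μ ≥ 10.6 + 6.2500 = 16.8500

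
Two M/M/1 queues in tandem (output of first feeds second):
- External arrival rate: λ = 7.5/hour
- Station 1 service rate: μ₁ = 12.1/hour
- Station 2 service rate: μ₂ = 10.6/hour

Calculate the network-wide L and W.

By Jackson's theorem, each station behaves as independent M/M/1.
Station 1: ρ₁ = 7.5/12.1 = 0.6198, L₁ = ρ₁/(1-ρ₁) = λ/(μ₁-λ) = 7.5/4.60 = 1.6304
Station 2: ρ₂ = 7.5/10.6 = 0.7075, L₂ = ρ₂/(1-ρ₂) = λ/(μ₂-λ) = 7.5/3.10 = 2.4194
Total: L = L₁ + L₂ = 1.6304 + 2.4194 = 4.0498
W = L/λ = 4.0498/7.5 = 0.5400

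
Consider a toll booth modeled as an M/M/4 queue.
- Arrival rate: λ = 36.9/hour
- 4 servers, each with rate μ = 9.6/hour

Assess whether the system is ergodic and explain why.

Stability requires ρ = λ/(cμ) < 1
ρ = 36.9/(4 × 9.6) = 36.9/38.40 = 0.9609
Since 0.9609 < 1, the system is STABLE.
The servers are busy 96.09% of the time.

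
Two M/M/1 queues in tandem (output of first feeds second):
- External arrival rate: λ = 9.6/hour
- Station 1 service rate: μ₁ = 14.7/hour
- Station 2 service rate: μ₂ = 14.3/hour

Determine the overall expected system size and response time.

By Jackson's theorem, each station behaves as independent M/M/1.
Station 1: ρ₁ = 9.6/14.7 = 0.6531, L₁ = ρ₁/(1-ρ₁) = λ/(μ₁-λ) = 9.6/5.10 = 1.88235
Station 2: ρ₂ = 9.6/14.3 = 0.6713, L₂ = ρ₂/(1-ρ₂) = λ/(μ₂-λ) = 9.6/4.70 = 2.04255
Total: L = L₁ + L₂ = 1.88235 + 2.04255 = 3.9249
W = L/λ = 3.9249/9.6 = 0.4088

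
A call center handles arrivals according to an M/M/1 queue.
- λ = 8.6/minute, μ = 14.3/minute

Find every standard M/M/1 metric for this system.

Step 1: ρ = λ/μ = 8.6/14.3 = 0.6014
Step 2: L = λ/(μ-λ) = 8.6/5.70 = 1.5088
Step 3: Lq = λ²/(μ(μ-λ)) = 73.96/(14.3×5.70) = 0.9074
Step 4: W = 1/(μ-λ) = 1/5.70 = 0.17544
Step 5: Wq = λ/(μ(μ-λ)) = 8.6/(14.3×5.70) = 0.1055
Step 6: P(0) = 1-ρ = 0.3986
Verify: L = λW = 8.6×0.17544 = 1.5088 ✔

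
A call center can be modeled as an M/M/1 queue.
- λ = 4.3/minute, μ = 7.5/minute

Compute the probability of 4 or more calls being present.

ρ = λ/μ = 4.3/7.5 = 0.573333
P(N ≥ n) = ρⁿ
P(N ≥ 4) = 0.573333^4
P(N ≥ 4) = 0.1081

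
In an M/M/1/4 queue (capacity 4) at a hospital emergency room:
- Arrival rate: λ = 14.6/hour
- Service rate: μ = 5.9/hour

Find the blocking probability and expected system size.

ρ = λ/μ = 14.6/5.9 = 2.4746
P₀ = (1-ρ)/(1-ρ^(K+1)) = (1-2.4746)/(1-2.4746^5) = -1.4746/-91.7951 = 0.01606
P_K = P₀×ρ^K = 0.016064 × 2.4746^4 = 0.016064 × 37.4990 = 0.6024
Blocking probability P_4 = 0.6024 (60.24%)
L = ρ[1 - (K+1)ρ^K + Kρ^(K+1)] / [(1-ρ)(1-ρ^(K+1))]
L = 2.4746 × (1 - 5×37.4990 + 4×92.7951) / ((1 - 2.4746) × (1 - 92.7951)) = 3.3763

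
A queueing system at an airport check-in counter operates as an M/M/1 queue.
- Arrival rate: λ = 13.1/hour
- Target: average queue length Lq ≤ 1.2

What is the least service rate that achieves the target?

For M/M/1: Lq = λ²/(μ(μ-λ))
Need Lq ≤ 1.2, i.e. μ(μ-λ) ≥ λ²/1.2
μ² - 13.1μ - 171.61/1.2 ≥ 0  →  μ² - 13.1μ - 143.00833 ≥ 0
Quadratic formula (positive root): μ = [λ + √(λ² + 4×143.00833)]/2
Discriminant: 171.61 + 4×143.00833 = 743.6433, √743.6433 = 27.2698
μ ≥ (13.1 + 27.2698)/2 = 20.1849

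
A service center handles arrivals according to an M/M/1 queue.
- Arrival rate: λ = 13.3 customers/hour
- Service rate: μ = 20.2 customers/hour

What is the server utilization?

Server utilization: ρ = λ/μ
ρ = 13.3/20.2 = 0.6584
The server is busy 65.84% of the time.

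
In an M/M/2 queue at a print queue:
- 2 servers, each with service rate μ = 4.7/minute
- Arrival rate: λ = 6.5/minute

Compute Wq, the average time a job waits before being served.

Traffic intensity: ρ = λ/(cμ) = 6.5/(2×4.7) = 0.6915
Since ρ = 0.6915 < 1, system is stable.
Offered load a = λ/μ = cρ = 6.5/4.7 = 1.3830
P₀ = [ Σₙ₌₀^1 aⁿ/n! + a^2/(2!(1-ρ)) ]⁻¹
Σ = a^0/0! + a^1/1! = 1.0000 + 1.3830 = 2.3830
a^2/(2!(1-ρ)) = 1.9126/(2 × 0.3085) = 3.0998
P₀ = 1/(2.3830 + 3.0998) = 0.1824
Lq = P₀·a^2·ρ / (2!(1-ρ)²) = 0.18239 × 1.9126 × 0.69149 / (2 × 0.095179) = 1.2672
Wq = Lq/λ = 1.2672/6.5 = 0.1950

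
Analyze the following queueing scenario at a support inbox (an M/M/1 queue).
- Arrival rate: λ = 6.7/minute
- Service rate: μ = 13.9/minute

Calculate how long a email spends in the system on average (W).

First, compute utilization: ρ = λ/μ = 6.7/13.9 = 0.4820
For M/M/1: W = 1/(μ-λ)
W = 1/(13.9-6.7) = 1/7.20
W = 0.1389 minutes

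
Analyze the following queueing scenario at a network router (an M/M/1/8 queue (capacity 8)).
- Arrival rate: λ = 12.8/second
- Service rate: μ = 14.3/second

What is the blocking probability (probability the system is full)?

ρ = λ/μ = 12.8/14.3 = 0.8951
P₀ = (1-ρ)/(1-ρ^(K+1)) = (1-0.8951)/(1-0.8951^9) = 0.1049/0.6312 = 0.1662
P_K = P₀×ρ^K = 0.1662 × 0.8951^8 = 0.1662 × 0.4121 = 0.06849
Blocking probability = 6.85%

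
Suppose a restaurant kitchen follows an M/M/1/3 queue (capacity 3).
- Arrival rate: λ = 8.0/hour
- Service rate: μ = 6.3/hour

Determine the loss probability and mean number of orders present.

ρ = λ/μ = 8.0/6.3 = 1.2698
P₀ = (1-ρ)/(1-ρ^(K+1)) = (1-1.2698)/(1-1.2698^4) = -0.2698/-1.5998 = 0.1686
P_K = P₀×ρ^K = 0.16865 × 1.2698^3 = 0.16865 × 2.0474 = 0.3453
Blocking probability P_3 = 0.3453 (34.53%)
L = ρ[1 - (K+1)ρ^K + Kρ^(K+1)] / [(1-ρ)(1-ρ^(K+1))]
L = 1.2698 × (1 - 4×2.047415 + 3×2.599808) / ((1 - 1.2698) × (1 - 2.599808)) = 1.7939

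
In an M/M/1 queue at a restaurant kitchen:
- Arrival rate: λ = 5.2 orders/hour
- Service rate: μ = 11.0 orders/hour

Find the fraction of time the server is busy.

Server utilization: ρ = λ/μ
ρ = 5.2/11.0 = 0.4727
The server is busy 47.27% of the time.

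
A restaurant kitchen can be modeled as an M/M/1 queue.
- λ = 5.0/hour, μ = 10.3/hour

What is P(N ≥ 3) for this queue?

ρ = λ/μ = 5.0/10.3 = 0.4854
P(N ≥ n) = ρⁿ
P(N ≥ 3) = 0.4854^3
P(N ≥ 3) = 0.1144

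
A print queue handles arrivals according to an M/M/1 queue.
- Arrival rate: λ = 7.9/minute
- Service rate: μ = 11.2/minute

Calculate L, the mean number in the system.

ρ = λ/μ = 7.9/11.2 = 0.7054
For M/M/1: L = λ/(μ-λ)
L = 7.9/(11.2-7.9) = 7.9/3.30
L = 2.3939 jobs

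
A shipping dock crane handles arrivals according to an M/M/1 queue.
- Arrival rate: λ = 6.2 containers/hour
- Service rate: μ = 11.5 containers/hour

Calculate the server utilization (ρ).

Server utilization: ρ = λ/μ
ρ = 6.2/11.5 = 0.5391
The server is busy 53.91% of the time.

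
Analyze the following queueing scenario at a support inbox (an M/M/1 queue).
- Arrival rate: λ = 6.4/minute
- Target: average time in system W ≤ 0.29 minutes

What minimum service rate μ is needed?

For M/M/1: W = 1/(μ-λ)
Need W ≤ 0.29, so 1/(μ-λ) ≤ 0.29
μ - λ ≥ 1/0.29 = 3.4483
μ ≥ 6.4 + 3.4483 = 9.8483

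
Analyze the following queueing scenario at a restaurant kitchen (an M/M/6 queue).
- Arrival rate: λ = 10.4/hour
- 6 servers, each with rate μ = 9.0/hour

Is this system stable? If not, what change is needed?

Stability requires ρ = λ/(cμ) < 1
ρ = 10.4/(6 × 9.0) = 10.4/54.00 = 0.1926
Since 0.1926 < 1, the system is STABLE.
The servers are busy 19.26% of the time.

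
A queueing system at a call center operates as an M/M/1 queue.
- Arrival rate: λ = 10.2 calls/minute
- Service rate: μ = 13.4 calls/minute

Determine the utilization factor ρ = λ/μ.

Server utilization: ρ = λ/μ
ρ = 10.2/13.4 = 0.7612
The server is busy 76.12% of the time.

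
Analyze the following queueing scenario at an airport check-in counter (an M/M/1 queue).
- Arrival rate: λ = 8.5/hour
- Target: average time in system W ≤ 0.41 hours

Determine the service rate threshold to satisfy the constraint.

For M/M/1: W = 1/(μ-λ)
Need W ≤ 0.41, so 1/(μ-λ) ≤ 0.41
μ - λ ≥ 1/0.41 = 2.4390
μ ≥ 8.5 + 2.4390 = 10.9390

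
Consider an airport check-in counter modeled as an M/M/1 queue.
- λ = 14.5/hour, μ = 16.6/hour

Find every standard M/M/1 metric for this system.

Step 1: ρ = λ/μ = 14.5/16.6 = 0.8735
Step 2: L = λ/(μ-λ) = 14.5/2.10 = 6.9048
Step 3: Lq = λ²/(μ(μ-λ)) = 210.25/(16.6×2.10) = 6.0313
Step 4: W = 1/(μ-λ) = 1/2.10 = 0.47619
Step 5: Wq = λ/(μ(μ-λ)) = 14.5/(16.6×2.10) = 0.4159
Step 6: P(0) = 1-ρ = 0.1265
Verify: L = λW = 14.5×0.47619 = 6.9048 ✔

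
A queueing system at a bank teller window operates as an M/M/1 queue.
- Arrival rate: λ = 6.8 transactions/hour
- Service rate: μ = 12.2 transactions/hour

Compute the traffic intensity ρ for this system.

Server utilization: ρ = λ/μ
ρ = 6.8/12.2 = 0.5574
The server is busy 55.74% of the time.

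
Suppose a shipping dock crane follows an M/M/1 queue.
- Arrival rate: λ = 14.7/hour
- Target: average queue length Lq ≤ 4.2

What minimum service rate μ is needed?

For M/M/1: Lq = λ²/(μ(μ-λ))
Need Lq ≤ 4.2, i.e. μ(μ-λ) ≥ λ²/4.2
μ² - 14.7μ - 216.09/4.2 ≥ 0  →  μ² - 14.7μ - 51.4500 ≥ 0
Quadratic formula (positive root): μ = [λ + √(λ² + 4×51.4500)]/2
Discriminant: 216.09 + 4×51.4500 = 421.8900, √421.8900 = 20.5400
μ ≥ (14.7 + 20.5400)/2 = 17.6200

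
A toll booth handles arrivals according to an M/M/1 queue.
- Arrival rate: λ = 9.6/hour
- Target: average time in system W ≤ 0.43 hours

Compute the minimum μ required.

For M/M/1: W = 1/(μ-λ)
Need W ≤ 0.43, so 1/(μ-λ) ≤ 0.43
μ - λ ≥ 1/0.43 = 2.3256
μ ≥ 9.6 + 2.3256 = 11.9256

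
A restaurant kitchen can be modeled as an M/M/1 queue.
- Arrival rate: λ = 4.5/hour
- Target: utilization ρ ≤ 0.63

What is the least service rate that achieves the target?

ρ = λ/μ, so μ = λ/ρ
μ ≥ 4.5/0.63 = 7.1429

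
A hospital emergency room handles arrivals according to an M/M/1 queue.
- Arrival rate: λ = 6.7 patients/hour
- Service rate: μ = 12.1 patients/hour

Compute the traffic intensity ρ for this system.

Server utilization: ρ = λ/μ
ρ = 6.7/12.1 = 0.5537
The server is busy 55.37% of the time.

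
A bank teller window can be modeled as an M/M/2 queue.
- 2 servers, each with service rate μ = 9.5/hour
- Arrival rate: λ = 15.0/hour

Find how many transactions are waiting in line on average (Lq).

Traffic intensity: ρ = λ/(cμ) = 15.0/(2×9.5) = 0.7895
Since ρ = 0.7895 < 1, system is stable.
Offered load a = λ/μ = cρ = 15.0/9.5 = 1.5789
P₀ = [ Σₙ₌₀^1 aⁿ/n! + a^2/(2!(1-ρ)) ]⁻¹
Σ = a^0/0! + a^1/1! = 1.0000 + 1.5789 = 2.5789
a^2/(2!(1-ρ)) = 2.49307/(2 × 0.210526) = 5.9211
P₀ = 1/(2.5789 + 5.9211) = 0.1176
Lq = P₀·a^2·ρ / (2!(1-ρ)²) = 0.117647 × 2.49307 × 0.789474 / (2 × 0.0443213) = 2.6122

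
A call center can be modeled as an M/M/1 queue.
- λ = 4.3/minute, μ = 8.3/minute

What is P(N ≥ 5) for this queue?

ρ = λ/μ = 4.3/8.3 = 0.51807
P(N ≥ n) = ρⁿ
P(N ≥ 5) = 0.51807^5
P(N ≥ 5) = 0.03732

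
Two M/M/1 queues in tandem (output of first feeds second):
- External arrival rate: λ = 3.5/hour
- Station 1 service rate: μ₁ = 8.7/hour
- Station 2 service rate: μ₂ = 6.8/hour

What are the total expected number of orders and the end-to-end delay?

By Jackson's theorem, each station behaves as independent M/M/1.
Station 1: ρ₁ = 3.5/8.7 = 0.4023, L₁ = ρ₁/(1-ρ₁) = λ/(μ₁-λ) = 3.5/5.20 = 0.6731
Station 2: ρ₂ = 3.5/6.8 = 0.5147, L₂ = ρ₂/(1-ρ₂) = λ/(μ₂-λ) = 3.5/3.30 = 1.0606
Total: L = L₁ + L₂ = 0.6731 + 1.0606 = 1.7337
W = L/λ = 1.7337/3.5 = 0.4953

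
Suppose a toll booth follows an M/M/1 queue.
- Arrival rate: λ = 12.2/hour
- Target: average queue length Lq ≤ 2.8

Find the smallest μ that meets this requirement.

For M/M/1: Lq = λ²/(μ(μ-λ))
Need Lq ≤ 2.8, i.e. μ(μ-λ) ≥ λ²/2.8
μ² - 12.2μ - 148.84/2.8 ≥ 0  →  μ² - 12.2μ - 53.15714 ≥ 0
Quadratic formula (positive root): μ = [λ + √(λ² + 4×53.15714)]/2
Discriminant: 148.84 + 4×53.15714 = 361.4686, √361.4686 = 19.01233
μ ≥ (12.2 + 19.01233)/2 = 15.6062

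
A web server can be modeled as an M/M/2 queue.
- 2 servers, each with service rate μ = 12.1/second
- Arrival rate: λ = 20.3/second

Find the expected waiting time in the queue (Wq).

Traffic intensity: ρ = λ/(cμ) = 20.3/(2×12.1) = 0.8388
Since ρ = 0.8388 < 1, system is stable.
Offered load a = λ/μ = cρ = 20.3/12.1 = 1.6777
P₀ = [ Σₙ₌₀^1 aⁿ/n! + a^2/(2!(1-ρ)) ]⁻¹
Σ = a^0/0! + a^1/1! = 1.0000 + 1.6777 = 2.6777
a^2/(2!(1-ρ)) = 2.81463/(2 × 0.161157) = 8.7326
P₀ = 1/(2.6777 + 8.7326) = 0.08764
Lq = P₀·a^2·ρ / (2!(1-ρ)²) = 0.08764 × 2.8146 × 0.8388 / (2 × 0.02597) = 3.9836
Wq = Lq/λ = 3.9836/20.3 = 0.1962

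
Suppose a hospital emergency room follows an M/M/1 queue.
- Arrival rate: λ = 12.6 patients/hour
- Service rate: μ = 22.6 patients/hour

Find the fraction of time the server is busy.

Server utilization: ρ = λ/μ
ρ = 12.6/22.6 = 0.5575
The server is busy 55.75% of the time.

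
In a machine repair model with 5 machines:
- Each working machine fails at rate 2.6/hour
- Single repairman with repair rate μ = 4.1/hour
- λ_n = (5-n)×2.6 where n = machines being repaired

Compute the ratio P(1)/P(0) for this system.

P(1)/P(0) = ∏_{i=0}^{1-1} λ_i/μ_{i+1}
= (5-0)×2.6/4.1
= 3.1707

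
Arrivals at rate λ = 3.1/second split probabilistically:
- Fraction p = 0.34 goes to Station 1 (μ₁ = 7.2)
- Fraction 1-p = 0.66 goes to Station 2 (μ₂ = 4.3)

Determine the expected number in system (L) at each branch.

Effective rates: λ₁ = 3.1×0.34 = 1.054, λ₂ = 3.1×0.66 = 2.046
Station 1: ρ₁ = 1.054/7.2 = 0.1464, L₁ = ρ₁/(1-ρ₁) = 0.1464/(1-0.1464) = 0.1715
Station 2: ρ₂ = 2.046/4.3 = 0.4758, L₂ = ρ₂/(1-ρ₂) = 0.4758/(1-0.4758) = 0.9077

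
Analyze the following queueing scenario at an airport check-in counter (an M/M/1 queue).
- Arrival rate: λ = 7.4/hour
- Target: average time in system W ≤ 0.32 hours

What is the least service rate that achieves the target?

For M/M/1: W = 1/(μ-λ)
Need W ≤ 0.32, so 1/(μ-λ) ≤ 0.32
μ - λ ≥ 1/0.32 = 3.1250
μ ≥ 7.4 + 3.1250 = 10.5250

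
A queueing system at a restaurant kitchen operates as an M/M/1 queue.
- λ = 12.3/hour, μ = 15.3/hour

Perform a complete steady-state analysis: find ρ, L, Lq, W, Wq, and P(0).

Step 1: ρ = λ/μ = 12.3/15.3 = 0.8039
Step 2: L = λ/(μ-λ) = 12.3/3.00 = 4.1000
Step 3: Lq = λ²/(μ(μ-λ)) = 151.29/(15.3×3.00) = 3.2961
Step 4: W = 1/(μ-λ) = 1/3.00 = 0.33333
Step 5: Wq = λ/(μ(μ-λ)) = 12.3/(15.3×3.00) = 0.2680
Step 6: P(0) = 1-ρ = 0.1961
Verify: L = λW = 12.3×0.33333 = 4.1000 ✔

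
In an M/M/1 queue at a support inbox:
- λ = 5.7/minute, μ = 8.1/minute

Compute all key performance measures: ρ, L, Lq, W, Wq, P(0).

Step 1: ρ = λ/μ = 5.7/8.1 = 0.7037
Step 2: L = λ/(μ-λ) = 5.7/2.40 = 2.3750
Step 3: Lq = λ²/(μ(μ-λ)) = 32.49/(8.1×2.40) = 1.6713
Step 4: W = 1/(μ-λ) = 1/2.40 = 0.41667
Step 5: Wq = λ/(μ(μ-λ)) = 5.7/(8.1×2.40) = 0.2932
Step 6: P(0) = 1-ρ = 0.2963
Verify: L = λW = 5.7×0.41667 = 2.3750 ✔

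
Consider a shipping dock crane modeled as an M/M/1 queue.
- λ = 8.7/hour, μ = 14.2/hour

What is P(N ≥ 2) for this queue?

ρ = λ/μ = 8.7/14.2 = 0.6127
P(N ≥ n) = ρⁿ
P(N ≥ 2) = 0.6127^2
P(N ≥ 2) = 0.3754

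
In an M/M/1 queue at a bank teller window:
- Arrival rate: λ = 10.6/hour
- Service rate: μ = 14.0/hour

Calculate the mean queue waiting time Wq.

First, compute utilization: ρ = λ/μ = 10.6/14.0 = 0.7571
For M/M/1: Wq = λ/(μ(μ-λ))
Wq = 10.6/(14.0 × (14.0-10.6))
Wq = 10.6/(14.0 × 3.40)
Wq = 0.2227 hours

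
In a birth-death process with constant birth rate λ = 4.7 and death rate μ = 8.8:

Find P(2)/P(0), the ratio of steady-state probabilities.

For constant rates: P(n)/P(0) = (λ/μ)^n
P(2)/P(0) = (4.7/8.8)^2 = 0.5341^2 = 0.2853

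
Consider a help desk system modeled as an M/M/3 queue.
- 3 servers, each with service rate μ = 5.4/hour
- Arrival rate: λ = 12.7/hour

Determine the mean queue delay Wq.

Traffic intensity: ρ = λ/(cμ) = 12.7/(3×5.4) = 0.7840
Since ρ = 0.7840 < 1, system is stable.
Offered load a = λ/μ = cρ = 12.7/5.4 = 2.3519
P₀ = [ Σₙ₌₀^2 aⁿ/n! + a^3/(3!(1-ρ)) ]⁻¹
Σ = a^0/0! + a^1/1! + a^2/2! = 1.0000 + 2.3519 + 2.7656 = 6.1175
a^3/(3!(1-ρ)) = 13.0086/(6 × 0.21605) = 10.0352
P₀ = 1/(6.1175 + 10.0352) = 0.06191
Lq = P₀·a^3·ρ / (3!(1-ρ)²) = 0.061909 × 13.0086 × 0.78395 / (6 × 0.046677) = 2.2543
Wq = Lq/λ = 2.2543/12.7 = 0.1775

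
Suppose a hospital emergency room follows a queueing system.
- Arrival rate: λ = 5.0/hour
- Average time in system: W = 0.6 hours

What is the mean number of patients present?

Little's Law: L = λW
L = 5.0 × 0.6 = 3.0000 patients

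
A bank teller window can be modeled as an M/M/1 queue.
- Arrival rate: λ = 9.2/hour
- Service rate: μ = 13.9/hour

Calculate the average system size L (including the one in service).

ρ = λ/μ = 9.2/13.9 = 0.6619
For M/M/1: L = λ/(μ-λ)
L = 9.2/(13.9-9.2) = 9.2/4.70
L = 1.9574 transactions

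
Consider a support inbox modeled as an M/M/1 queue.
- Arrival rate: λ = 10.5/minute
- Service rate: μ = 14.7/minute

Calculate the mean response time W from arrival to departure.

First, compute utilization: ρ = λ/μ = 10.5/14.7 = 0.7143
For M/M/1: W = 1/(μ-λ)
W = 1/(14.7-10.5) = 1/4.20
W = 0.2381 minutes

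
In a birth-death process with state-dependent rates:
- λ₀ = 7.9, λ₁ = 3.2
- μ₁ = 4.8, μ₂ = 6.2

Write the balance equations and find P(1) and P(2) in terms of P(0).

Balance equations:
State 0: λ₀P₀ = μ₁P₁ → P₁ = (λ₀/μ₁)P₀ = (7.9/4.8)P₀ = 1.6458P₀
State 1: P₂ = (λ₀λ₁)/(μ₁μ₂)P₀ = (7.9×3.2)/(4.8×6.2)P₀ = 0.8495P₀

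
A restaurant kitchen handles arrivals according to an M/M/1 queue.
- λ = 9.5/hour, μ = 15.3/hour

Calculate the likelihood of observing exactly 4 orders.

ρ = λ/μ = 9.5/15.3 = 0.62092
P(n) = (1-ρ)ρⁿ
P(4) = (1-0.62092) × 0.62092^4
P(4) = 0.37908 × 0.14864
P(4) = 0.05635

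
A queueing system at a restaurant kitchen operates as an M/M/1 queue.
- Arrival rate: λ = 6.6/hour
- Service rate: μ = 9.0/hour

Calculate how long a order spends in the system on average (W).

First, compute utilization: ρ = λ/μ = 6.6/9.0 = 0.7333
For M/M/1: W = 1/(μ-λ)
W = 1/(9.0-6.6) = 1/2.40
W = 0.4167 hours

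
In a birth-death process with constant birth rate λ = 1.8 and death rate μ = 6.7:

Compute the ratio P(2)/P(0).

For constant rates: P(n)/P(0) = (λ/μ)^n
P(2)/P(0) = (1.8/6.7)^2 = 0.26866^2 = 0.07218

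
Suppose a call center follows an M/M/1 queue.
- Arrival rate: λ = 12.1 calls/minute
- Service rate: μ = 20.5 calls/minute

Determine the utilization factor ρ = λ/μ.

Server utilization: ρ = λ/μ
ρ = 12.1/20.5 = 0.5902
The server is busy 59.02% of the time.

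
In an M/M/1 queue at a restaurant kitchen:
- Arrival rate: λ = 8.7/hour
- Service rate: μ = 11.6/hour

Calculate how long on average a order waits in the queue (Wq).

First, compute utilization: ρ = λ/μ = 8.7/11.6 = 0.7500
For M/M/1: Wq = λ/(μ(μ-λ))
Wq = 8.7/(11.6 × (11.6-8.7))
Wq = 8.7/(11.6 × 2.90)
Wq = 0.2586 hours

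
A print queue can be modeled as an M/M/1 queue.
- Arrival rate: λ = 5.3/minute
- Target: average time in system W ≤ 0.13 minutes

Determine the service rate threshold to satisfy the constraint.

For M/M/1: W = 1/(μ-λ)
Need W ≤ 0.13, so 1/(μ-λ) ≤ 0.13
μ - λ ≥ 1/0.13 = 7.6923
μ ≥ 5.3 + 7.6923 = 12.9923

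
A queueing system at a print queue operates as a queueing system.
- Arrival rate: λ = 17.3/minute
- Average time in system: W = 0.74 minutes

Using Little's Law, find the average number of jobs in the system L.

Little's Law: L = λW
L = 17.3 × 0.74 = 12.8020 jobs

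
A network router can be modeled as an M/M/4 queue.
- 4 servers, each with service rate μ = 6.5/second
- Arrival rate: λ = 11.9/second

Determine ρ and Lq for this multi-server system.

Traffic intensity: ρ = λ/(cμ) = 11.9/(4×6.5) = 0.4577
Since ρ = 0.4577 < 1, system is stable.
Offered load a = λ/μ = cρ = 11.9/6.5 = 1.8308
P₀ = [ Σₙ₌₀^3 aⁿ/n! + a^4/(4!(1-ρ)) ]⁻¹
Σ = a^0/0! + a^1/1! + a^2/2! + a^3/3! = 1.00000 + 1.83077 + 1.67586 + 1.02270 = 5.5293
a^4/(4!(1-ρ)) = 11.2340/(24 × 0.5423) = 0.8631
P₀ = 1/(5.5293 + 0.8631) = 0.1564
Lq = P₀·a^4·ρ / (4!(1-ρ)²) = 0.15643 × 11.2340 × 0.45769 / (24 × 0.29410) = 0.1140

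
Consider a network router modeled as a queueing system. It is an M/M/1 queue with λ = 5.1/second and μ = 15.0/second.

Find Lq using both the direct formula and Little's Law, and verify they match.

Method 1 (direct): Lq = λ²/(μ(μ-λ)) = 26.01/(15.0 × 9.90) = 0.1752

Method 2 (Little's Law):
W = 1/(μ-λ) = 1/9.90 = 0.1010101
Wq = W - 1/μ = 0.1010101 - 0.06666667 = 0.0343434
Lq = λWq = 5.1 × 0.0343434 = 0.1752 ✔ (matches Method 1)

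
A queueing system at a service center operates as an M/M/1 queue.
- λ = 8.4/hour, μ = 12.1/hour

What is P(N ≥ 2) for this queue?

ρ = λ/μ = 8.4/12.1 = 0.6942
P(N ≥ n) = ρⁿ
P(N ≥ 2) = 0.6942^2
P(N ≥ 2) = 0.4819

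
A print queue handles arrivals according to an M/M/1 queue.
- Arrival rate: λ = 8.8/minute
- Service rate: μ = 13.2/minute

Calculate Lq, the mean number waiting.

ρ = λ/μ = 8.8/13.2 = 0.6667
For M/M/1: Lq = λ²/(μ(μ-λ))
Lq = 77.44/(13.2 × 4.40)
Lq = 1.3333 jobs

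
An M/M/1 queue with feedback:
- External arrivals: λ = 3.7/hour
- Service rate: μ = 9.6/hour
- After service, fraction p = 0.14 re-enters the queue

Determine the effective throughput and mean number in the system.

Effective arrival rate: λ_eff = λ/(1-p) = 3.7/(1-0.14) = 3.7/0.86 = 4.3023
ρ = λ_eff/μ = 4.3023/9.6 = 0.44816
L = ρ/(1-ρ) = 0.44816/(1-0.44816) = 0.8121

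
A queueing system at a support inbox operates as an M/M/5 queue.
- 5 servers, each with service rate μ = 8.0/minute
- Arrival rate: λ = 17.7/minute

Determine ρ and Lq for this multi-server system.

Traffic intensity: ρ = λ/(cμ) = 17.7/(5×8.0) = 0.4425
Since ρ = 0.4425 < 1, system is stable.
Offered load a = λ/μ = cρ = 17.7/8.0 = 2.2125
P₀ = [ Σₙ₌₀^4 aⁿ/n! + a^5/(5!(1-ρ)) ]⁻¹
Σ = a^0/0! + a^1/1! + a^2/2! + a^3/3! + a^4/4! = 1.0000 + 2.2125 + 2.4476 + 1.8051 + 0.9984 = 8.4636
a^5/(5!(1-ρ)) = 53.0172/(120 × 0.5575) = 0.7925
P₀ = 1/(8.4636 + 0.7925) = 0.1080
Lq = P₀·a^5·ρ / (5!(1-ρ)²) = 0.10804 × 53.0172 × 0.44250 / (120 × 0.31081) = 0.06796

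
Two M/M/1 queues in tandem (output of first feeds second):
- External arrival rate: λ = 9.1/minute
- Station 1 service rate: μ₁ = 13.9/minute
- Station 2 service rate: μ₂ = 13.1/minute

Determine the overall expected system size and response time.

By Jackson's theorem, each station behaves as independent M/M/1.
Station 1: ρ₁ = 9.1/13.9 = 0.6547, L₁ = ρ₁/(1-ρ₁) = λ/(μ₁-λ) = 9.1/4.80 = 1.8958
Station 2: ρ₂ = 9.1/13.1 = 0.6947, L₂ = ρ₂/(1-ρ₂) = λ/(μ₂-λ) = 9.1/4.00 = 2.2750
Total: L = L₁ + L₂ = 1.8958 + 2.2750 = 4.1708
W = L/λ = 4.1708/9.1 = 0.4583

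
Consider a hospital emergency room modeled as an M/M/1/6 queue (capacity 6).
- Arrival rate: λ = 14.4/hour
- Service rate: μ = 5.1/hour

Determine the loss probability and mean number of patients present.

ρ = λ/μ = 14.4/5.1 = 2.82353
P₀ = (1-ρ)/(1-ρ^(K+1)) = (1-2.82353)/(1-2.82353^7) = -1.8235/-1429.6943 = 0.001275
P_K = P₀×ρ^K = 0.0012755 × 2.82353^6 = 0.0012755 × 506.7041 = 0.6463
Blocking probability P_6 = 0.6463 (64.63%)
L = ρ[1 - (K+1)ρ^K + Kρ^(K+1)] / [(1-ρ)(1-ρ^(K+1))]
L = 2.82353 × (1 - 7×506.7041 + 6×1430.6943) / ((1 - 2.82353) × (1 - 1430.6943)) = 5.4565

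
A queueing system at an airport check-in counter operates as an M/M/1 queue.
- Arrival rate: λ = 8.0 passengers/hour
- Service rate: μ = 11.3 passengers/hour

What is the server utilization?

Server utilization: ρ = λ/μ
ρ = 8.0/11.3 = 0.7080
The server is busy 70.80% of the time.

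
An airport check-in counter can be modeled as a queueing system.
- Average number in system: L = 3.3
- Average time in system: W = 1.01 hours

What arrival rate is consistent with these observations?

Little's Law: L = λW, so λ = L/W
λ = 3.3/1.01 = 3.2673 passengers/hour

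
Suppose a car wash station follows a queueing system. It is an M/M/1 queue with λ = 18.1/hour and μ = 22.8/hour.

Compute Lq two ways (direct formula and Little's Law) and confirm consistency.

Method 1 (direct): Lq = λ²/(μ(μ-λ)) = 327.61/(22.8 × 4.70) = 3.0572

Method 2 (Little's Law):
W = 1/(μ-λ) = 1/4.70 = 0.212766
Wq = W - 1/μ = 0.212766 - 0.0438596 = 0.168906
Lq = λWq = 18.1 × 0.168906 = 3.0572 ✔ (matches Method 1)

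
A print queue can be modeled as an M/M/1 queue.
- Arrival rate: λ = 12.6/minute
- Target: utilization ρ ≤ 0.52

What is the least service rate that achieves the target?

ρ = λ/μ, so μ = λ/ρ
μ ≥ 12.6/0.52 = 24.2308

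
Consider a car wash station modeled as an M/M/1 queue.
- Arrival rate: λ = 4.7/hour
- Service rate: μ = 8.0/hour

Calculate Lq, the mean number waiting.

ρ = λ/μ = 4.7/8.0 = 0.5875
For M/M/1: Lq = λ²/(μ(μ-λ))
Lq = 22.09/(8.0 × 3.30)
Lq = 0.8367 cars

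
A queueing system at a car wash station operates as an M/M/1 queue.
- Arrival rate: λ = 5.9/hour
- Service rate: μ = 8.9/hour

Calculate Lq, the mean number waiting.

ρ = λ/μ = 5.9/8.9 = 0.6629
For M/M/1: Lq = λ²/(μ(μ-λ))
Lq = 34.81/(8.9 × 3.00)
Lq = 1.3037 cars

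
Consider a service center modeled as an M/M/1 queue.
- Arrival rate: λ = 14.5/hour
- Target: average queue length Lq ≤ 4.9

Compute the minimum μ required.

For M/M/1: Lq = λ²/(μ(μ-λ))
Need Lq ≤ 4.9, i.e. μ(μ-λ) ≥ λ²/4.9
μ² - 14.5μ - 210.25/4.9 ≥ 0  →  μ² - 14.5μ - 42.908163 ≥ 0
Quadratic formula (positive root): μ = [λ + √(λ² + 4×42.908163)]/2
Discriminant: 210.25 + 4×42.908163 = 381.8827, √381.8827 = 19.5418
μ ≥ (14.5 + 19.5418)/2 = 17.0209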